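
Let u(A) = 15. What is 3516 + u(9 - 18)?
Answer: 3531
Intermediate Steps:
3516 + u(9 - 18) = 3516 + 15 = 3531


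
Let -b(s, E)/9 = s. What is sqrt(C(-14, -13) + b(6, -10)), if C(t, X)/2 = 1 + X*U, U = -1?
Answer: I*sqrt(26) ≈ 5.099*I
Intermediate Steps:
b(s, E) = -9*s
C(t, X) = 2 - 2*X (C(t, X) = 2*(1 + X*(-1)) = 2*(1 - X) = 2 - 2*X)
sqrt(C(-14, -13) + b(6, -10)) = sqrt((2 - 2*(-13)) - 9*6) = sqrt((2 + 26) - 54) = sqrt(28 - 54) = sqrt(-26) = I*sqrt(26)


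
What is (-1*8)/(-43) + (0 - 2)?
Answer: -78/43 ≈ -1.8140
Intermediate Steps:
(-1*8)/(-43) + (0 - 2) = -1/43*(-8) - 2 = 8/43 - 2 = -78/43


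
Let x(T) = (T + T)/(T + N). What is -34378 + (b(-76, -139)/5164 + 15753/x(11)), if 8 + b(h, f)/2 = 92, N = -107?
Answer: -1464383420/14201 ≈ -1.0312e+5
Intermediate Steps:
b(h, f) = 168 (b(h, f) = -16 + 2*92 = -16 + 184 = 168)
x(T) = 2*T/(-107 + T) (x(T) = (T + T)/(T - 107) = (2*T)/(-107 + T) = 2*T/(-107 + T))
-34378 + (b(-76, -139)/5164 + 15753/x(11)) = -34378 + (168/5164 + 15753/((2*11/(-107 + 11)))) = -34378 + (168*(1/5164) + 15753/((2*11/(-96)))) = -34378 + (42/1291 + 15753/((2*11*(-1/96)))) = -34378 + (42/1291 + 15753/(-11/48)) = -34378 + (42/1291 + 15753*(-48/11)) = -34378 + (42/1291 - 756144/11) = -34378 - 976181442/14201 = -1464383420/14201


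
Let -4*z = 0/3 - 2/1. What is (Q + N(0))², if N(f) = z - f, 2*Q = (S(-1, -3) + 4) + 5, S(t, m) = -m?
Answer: 169/4 ≈ 42.250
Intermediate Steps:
Q = 6 (Q = ((-1*(-3) + 4) + 5)/2 = ((3 + 4) + 5)/2 = (7 + 5)/2 = (½)*12 = 6)
z = ½ (z = -(0/3 - 2/1)/4 = -(0*(⅓) - 2*1)/4 = -(0 - 2)/4 = -¼*(-2) = ½ ≈ 0.50000)
N(f) = ½ - f
(Q + N(0))² = (6 + (½ - 1*0))² = (6 + (½ + 0))² = (6 + ½)² = (13/2)² = 169/4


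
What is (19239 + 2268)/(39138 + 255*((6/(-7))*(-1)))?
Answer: 50183/91832 ≈ 0.54646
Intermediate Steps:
(19239 + 2268)/(39138 + 255*((6/(-7))*(-1))) = 21507/(39138 + 255*((6*(-⅐))*(-1))) = 21507/(39138 + 255*(-6/7*(-1))) = 21507/(39138 + 255*(6/7)) = 21507/(39138 + 1530/7) = 21507/(275496/7) = 21507*(7/275496) = 50183/91832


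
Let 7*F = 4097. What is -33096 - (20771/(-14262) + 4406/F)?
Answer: -1934200847561/58431414 ≈ -33102.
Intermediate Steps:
F = 4097/7 (F = (1/7)*4097 = 4097/7 ≈ 585.29)
-33096 - (20771/(-14262) + 4406/F) = -33096 - (20771/(-14262) + 4406/(4097/7)) = -33096 - (20771*(-1/14262) + 4406*(7/4097)) = -33096 - (-20771/14262 + 30842/4097) = -33096 - 1*354769817/58431414 = -33096 - 354769817/58431414 = -1934200847561/58431414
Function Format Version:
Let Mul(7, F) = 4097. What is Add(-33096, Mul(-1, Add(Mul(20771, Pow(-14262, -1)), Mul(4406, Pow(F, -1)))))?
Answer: Rational(-1934200847561, 58431414) ≈ -33102.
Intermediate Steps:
F = Rational(4097, 7) (F = Mul(Rational(1, 7), 4097) = Rational(4097, 7) ≈ 585.29)
Add(-33096, Mul(-1, Add(Mul(20771, Pow(-14262, -1)), Mul(4406, Pow(F, -1))))) = Add(-33096, Mul(-1, Add(Mul(20771, Pow(-14262, -1)), Mul(4406, Pow(Rational(4097, 7), -1))))) = Add(-33096, Mul(-1, Add(Mul(20771, Rational(-1, 14262)), Mul(4406, Rational(7, 4097))))) = Add(-33096, Mul(-1, Add(Rational(-20771, 14262), Rational(30842, 4097)))) = Add(-33096, Mul(-1, Rational(354769817, 58431414))) = Add(-33096, Rational(-354769817, 58431414)) = Rational(-1934200847561, 58431414)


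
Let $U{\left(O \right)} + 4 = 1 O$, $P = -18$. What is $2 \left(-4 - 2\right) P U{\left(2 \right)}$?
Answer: $-432$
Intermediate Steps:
$U{\left(O \right)} = -4 + O$ ($U{\left(O \right)} = -4 + 1 O = -4 + O$)
$2 \left(-4 - 2\right) P U{\left(2 \right)} = 2 \left(-4 - 2\right) \left(-18\right) \left(-4 + 2\right) = 2 \left(-6\right) \left(-18\right) \left(-2\right) = \left(-12\right) \left(-18\right) \left(-2\right) = 216 \left(-2\right) = -432$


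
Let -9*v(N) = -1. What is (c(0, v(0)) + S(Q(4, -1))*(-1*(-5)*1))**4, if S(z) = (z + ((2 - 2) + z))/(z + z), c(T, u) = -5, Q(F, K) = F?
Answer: 0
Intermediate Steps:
v(N) = 1/9 (v(N) = -1/9*(-1) = 1/9)
S(z) = 1 (S(z) = (z + (0 + z))/((2*z)) = (z + z)*(1/(2*z)) = (2*z)*(1/(2*z)) = 1)
(c(0, v(0)) + S(Q(4, -1))*(-1*(-5)*1))**4 = (-5 + 1*(-1*(-5)*1))**4 = (-5 + 1*(5*1))**4 = (-5 + 1*5)**4 = (-5 + 5)**4 = 0**4 = 0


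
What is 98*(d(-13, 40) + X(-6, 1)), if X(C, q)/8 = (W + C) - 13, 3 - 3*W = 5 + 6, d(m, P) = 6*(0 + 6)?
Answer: -40376/3 ≈ -13459.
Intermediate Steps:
d(m, P) = 36 (d(m, P) = 6*6 = 36)
W = -8/3 (W = 1 - (5 + 6)/3 = 1 - ⅓*11 = 1 - 11/3 = -8/3 ≈ -2.6667)
X(C, q) = -376/3 + 8*C (X(C, q) = 8*((-8/3 + C) - 13) = 8*(-47/3 + C) = -376/3 + 8*C)
98*(d(-13, 40) + X(-6, 1)) = 98*(36 + (-376/3 + 8*(-6))) = 98*(36 + (-376/3 - 48)) = 98*(36 - 520/3) = 98*(-412/3) = -40376/3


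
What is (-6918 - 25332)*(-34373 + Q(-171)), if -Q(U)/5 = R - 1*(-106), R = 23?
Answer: 1129330500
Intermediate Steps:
Q(U) = -645 (Q(U) = -5*(23 - 1*(-106)) = -5*(23 + 106) = -5*129 = -645)
(-6918 - 25332)*(-34373 + Q(-171)) = (-6918 - 25332)*(-34373 - 645) = -32250*(-35018) = 1129330500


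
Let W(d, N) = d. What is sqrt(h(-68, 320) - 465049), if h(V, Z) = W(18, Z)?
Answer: I*sqrt(465031) ≈ 681.93*I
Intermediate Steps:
h(V, Z) = 18
sqrt(h(-68, 320) - 465049) = sqrt(18 - 465049) = sqrt(-465031) = I*sqrt(465031)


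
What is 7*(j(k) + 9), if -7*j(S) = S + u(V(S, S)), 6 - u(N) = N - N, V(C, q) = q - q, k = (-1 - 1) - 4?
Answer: 63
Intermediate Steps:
k = -6 (k = -2 - 4 = -6)
V(C, q) = 0
u(N) = 6 (u(N) = 6 - (N - N) = 6 - 1*0 = 6 + 0 = 6)
j(S) = -6/7 - S/7 (j(S) = -(S + 6)/7 = -(6 + S)/7 = -6/7 - S/7)
7*(j(k) + 9) = 7*((-6/7 - ⅐*(-6)) + 9) = 7*((-6/7 + 6/7) + 9) = 7*(0 + 9) = 7*9 = 63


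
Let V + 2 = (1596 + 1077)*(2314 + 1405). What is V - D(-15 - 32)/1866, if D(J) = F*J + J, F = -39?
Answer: 9274844812/933 ≈ 9.9409e+6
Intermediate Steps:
D(J) = -38*J (D(J) = -39*J + J = -38*J)
V = 9940885 (V = -2 + (1596 + 1077)*(2314 + 1405) = -2 + 2673*3719 = -2 + 9940887 = 9940885)
V - D(-15 - 32)/1866 = 9940885 - (-38*(-15 - 32))/1866 = 9940885 - (-38*(-47))/1866 = 9940885 - 1786/1866 = 9940885 - 1*893/933 = 9940885 - 893/933 = 9274844812/933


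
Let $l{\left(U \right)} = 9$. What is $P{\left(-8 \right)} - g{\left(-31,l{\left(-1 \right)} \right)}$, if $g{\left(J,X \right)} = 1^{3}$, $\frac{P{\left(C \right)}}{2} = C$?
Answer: $-17$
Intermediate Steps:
$P{\left(C \right)} = 2 C$
$g{\left(J,X \right)} = 1$
$P{\left(-8 \right)} - g{\left(-31,l{\left(-1 \right)} \right)} = 2 \left(-8\right) - 1 = -16 - 1 = -17$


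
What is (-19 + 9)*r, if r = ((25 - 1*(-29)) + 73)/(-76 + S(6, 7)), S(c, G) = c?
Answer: 127/7 ≈ 18.143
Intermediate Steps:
r = -127/70 (r = ((25 - 1*(-29)) + 73)/(-76 + 6) = ((25 + 29) + 73)/(-70) = (54 + 73)*(-1/70) = 127*(-1/70) = -127/70 ≈ -1.8143)
(-19 + 9)*r = (-19 + 9)*(-127/70) = -10*(-127/70) = 127/7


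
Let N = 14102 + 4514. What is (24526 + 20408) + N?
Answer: 63550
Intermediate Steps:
N = 18616
(24526 + 20408) + N = (24526 + 20408) + 18616 = 44934 + 18616 = 63550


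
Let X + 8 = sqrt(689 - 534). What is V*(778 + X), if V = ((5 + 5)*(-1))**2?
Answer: 77000 + 100*sqrt(155) ≈ 78245.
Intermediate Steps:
X = -8 + sqrt(155) (X = -8 + sqrt(689 - 534) = -8 + sqrt(155) ≈ 4.4499)
V = 100 (V = (10*(-1))**2 = (-10)**2 = 100)
V*(778 + X) = 100*(778 + (-8 + sqrt(155))) = 100*(770 + sqrt(155)) = 77000 + 100*sqrt(155)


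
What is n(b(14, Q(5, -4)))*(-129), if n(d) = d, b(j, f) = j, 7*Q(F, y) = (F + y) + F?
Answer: -1806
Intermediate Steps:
Q(F, y) = y/7 + 2*F/7 (Q(F, y) = ((F + y) + F)/7 = (y + 2*F)/7 = y/7 + 2*F/7)
n(b(14, Q(5, -4)))*(-129) = 14*(-129) = -1806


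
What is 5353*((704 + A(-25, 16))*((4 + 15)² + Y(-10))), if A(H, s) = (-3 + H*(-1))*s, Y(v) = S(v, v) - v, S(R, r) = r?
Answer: 2040649248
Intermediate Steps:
Y(v) = 0 (Y(v) = v - v = 0)
A(H, s) = s*(-3 - H) (A(H, s) = (-3 - H)*s = s*(-3 - H))
5353*((704 + A(-25, 16))*((4 + 15)² + Y(-10))) = 5353*((704 - 1*16*(3 - 25))*((4 + 15)² + 0)) = 5353*((704 - 1*16*(-22))*(19² + 0)) = 5353*((704 + 352)*(361 + 0)) = 5353*(1056*361) = 5353*381216 = 2040649248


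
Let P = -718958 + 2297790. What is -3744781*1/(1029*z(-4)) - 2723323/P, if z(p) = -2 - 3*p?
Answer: -2970201534731/8123090640 ≈ -365.65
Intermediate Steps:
P = 1578832
-3744781*1/(1029*z(-4)) - 2723323/P = -3744781*1/(1029*(-2 - 3*(-4))) - 2723323/1578832 = -3744781*1/(1029*(-2 + 12)) - 2723323*1/1578832 = -3744781/(1029*10) - 2723323/1578832 = -3744781/10290 - 2723323/1578832 = -2970201534731/8123090640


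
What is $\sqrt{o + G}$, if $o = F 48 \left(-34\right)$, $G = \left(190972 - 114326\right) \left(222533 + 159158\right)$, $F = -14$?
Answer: $\sqrt{29255111234} \approx 1.7104 \cdot 10^{5}$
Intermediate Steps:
$G = 29255088386$ ($G = 76646 \cdot 381691 = 29255088386$)
$o = 22848$ ($o = \left(-14\right) 48 \left(-34\right) = \left(-672\right) \left(-34\right) = 22848$)
$\sqrt{o + G} = \sqrt{22848 + 29255088386} = \sqrt{29255111234}$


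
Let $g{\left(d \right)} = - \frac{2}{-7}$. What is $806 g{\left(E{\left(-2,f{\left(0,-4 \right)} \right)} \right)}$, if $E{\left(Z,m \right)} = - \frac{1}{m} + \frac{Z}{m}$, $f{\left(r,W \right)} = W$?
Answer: $\frac{1612}{7} \approx 230.29$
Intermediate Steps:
$g{\left(d \right)} = \frac{2}{7}$ ($g{\left(d \right)} = \left(-2\right) \left(- \frac{1}{7}\right) = \frac{2}{7}$)
$806 g{\left(E{\left(-2,f{\left(0,-4 \right)} \right)} \right)} = 806 \cdot \frac{2}{7} = \frac{1612}{7}$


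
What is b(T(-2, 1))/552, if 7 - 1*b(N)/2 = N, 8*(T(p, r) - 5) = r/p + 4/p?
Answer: 37/4416 ≈ 0.0083786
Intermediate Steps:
T(p, r) = 5 + 1/(2*p) + r/(8*p) (T(p, r) = 5 + (r/p + 4/p)/8 = 5 + (4/p + r/p)/8 = 5 + (1/(2*p) + r/(8*p)) = 5 + 1/(2*p) + r/(8*p))
b(N) = 14 - 2*N
b(T(-2, 1))/552 = (14 - (4 + 1 + 40*(-2))/(4*(-2)))/552 = (14 - (-1)*(4 + 1 - 80)/(4*2))*(1/552) = (14 - (-1)*(-75)/(4*2))*(1/552) = (14 - 2*75/16)*(1/552) = (14 - 75/8)*(1/552) = (37/8)*(1/552) = 37/4416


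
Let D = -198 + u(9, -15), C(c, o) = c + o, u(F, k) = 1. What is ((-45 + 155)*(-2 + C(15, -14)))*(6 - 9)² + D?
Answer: -1187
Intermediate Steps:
D = -197 (D = -198 + 1 = -197)
((-45 + 155)*(-2 + C(15, -14)))*(6 - 9)² + D = ((-45 + 155)*(-2 + (15 - 14)))*(6 - 9)² - 197 = (110*(-2 + 1))*(-3)² - 197 = (110*(-1))*9 - 197 = -110*9 - 197 = -990 - 197 = -1187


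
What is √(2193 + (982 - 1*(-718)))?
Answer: √3893 ≈ 62.394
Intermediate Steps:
√(2193 + (982 - 1*(-718))) = √(2193 + (982 + 718)) = √(2193 + 1700) = √3893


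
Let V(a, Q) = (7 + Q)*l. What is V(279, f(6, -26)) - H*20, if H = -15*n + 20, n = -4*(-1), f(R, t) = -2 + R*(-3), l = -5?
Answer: 865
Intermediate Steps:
f(R, t) = -2 - 3*R
V(a, Q) = -35 - 5*Q (V(a, Q) = (7 + Q)*(-5) = -35 - 5*Q)
n = 4
H = -40 (H = -15*4 + 20 = -60 + 20 = -40)
V(279, f(6, -26)) - H*20 = (-35 - 5*(-2 - 3*6)) - (-40)*20 = (-35 - 5*(-2 - 18)) - 1*(-800) = (-35 - 5*(-20)) + 800 = (-35 + 100) + 800 = 65 + 800 = 865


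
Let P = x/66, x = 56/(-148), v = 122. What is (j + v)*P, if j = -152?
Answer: 70/407 ≈ 0.17199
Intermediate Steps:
x = -14/37 (x = 56*(-1/148) = -14/37 ≈ -0.37838)
P = -7/1221 (P = -14/37/66 = -14/37*1/66 = -7/1221 ≈ -0.0057330)
(j + v)*P = (-152 + 122)*(-7/1221) = -30*(-7/1221) = 70/407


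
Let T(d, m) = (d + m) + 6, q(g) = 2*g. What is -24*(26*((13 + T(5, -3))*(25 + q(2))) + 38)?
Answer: -380928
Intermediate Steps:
T(d, m) = 6 + d + m
-24*(26*((13 + T(5, -3))*(25 + q(2))) + 38) = -24*(26*((13 + (6 + 5 - 3))*(25 + 2*2)) + 38) = -24*(26*((13 + 8)*(25 + 4)) + 38) = -24*(26*(21*29) + 38) = -24*(26*609 + 38) = -24*(15834 + 38) = -24*15872 = -380928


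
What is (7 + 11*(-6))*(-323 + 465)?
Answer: -8378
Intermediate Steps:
(7 + 11*(-6))*(-323 + 465) = (7 - 66)*142 = -59*142 = -8378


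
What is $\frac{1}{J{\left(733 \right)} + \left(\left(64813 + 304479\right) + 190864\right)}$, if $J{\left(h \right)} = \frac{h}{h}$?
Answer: $\frac{1}{560157} \approx 1.7852 \cdot 10^{-6}$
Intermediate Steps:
$J{\left(h \right)} = 1$
$\frac{1}{J{\left(733 \right)} + \left(\left(64813 + 304479\right) + 190864\right)} = \frac{1}{1 + \left(\left(64813 + 304479\right) + 190864\right)} = \frac{1}{1 + \left(369292 + 190864\right)} = \frac{1}{1 + 560156} = \frac{1}{560157}$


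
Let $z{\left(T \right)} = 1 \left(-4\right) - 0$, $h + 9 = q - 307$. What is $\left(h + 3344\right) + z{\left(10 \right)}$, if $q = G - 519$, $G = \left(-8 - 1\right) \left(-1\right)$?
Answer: $2514$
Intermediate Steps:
$G = 9$ ($G = \left(-9\right) \left(-1\right) = 9$)
$q = -510$ ($q = 9 - 519 = -510$)
$h = -826$ ($h = -9 - 817 = -826$)
$z{\left(T \right)} = -4$ ($z{\left(T \right)} = -4 + 0 = -4$)
$\left(h + 3344\right) + z{\left(10 \right)} = \left(-826 + 3344\right) - 4 = 2518 - 4 = 2514$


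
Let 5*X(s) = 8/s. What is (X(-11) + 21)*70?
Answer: 16058/11 ≈ 1459.8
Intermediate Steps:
X(s) = 8/(5*s) (X(s) = (8/s)/5 = 8/(5*s))
(X(-11) + 21)*70 = ((8/5)/(-11) + 21)*70 = ((8/5)*(-1/11) + 21)*70 = (-8/55 + 21)*70 = (1147/55)*70 = 16058/11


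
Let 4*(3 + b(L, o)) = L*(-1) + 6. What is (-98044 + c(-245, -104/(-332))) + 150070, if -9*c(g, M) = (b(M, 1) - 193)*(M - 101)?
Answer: 3090698476/62001 ≈ 49849.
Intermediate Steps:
b(L, o) = -3/2 - L/4 (b(L, o) = -3 + (L*(-1) + 6)/4 = -3 + (-L + 6)/4 = -3 + (6 - L)/4 = -3 + (3/2 - L/4) = -3/2 - L/4)
c(g, M) = -(-101 + M)*(-389/2 - M/4)/9 (c(g, M) = -((-3/2 - M/4) - 193)*(M - 101)/9 = -(-389/2 - M/4)*(-101 + M)/9 = -(-101 + M)*(-389/2 - M/4)/9)
(-98044 + c(-245, -104/(-332))) + 150070 = (-98044 + (-39289/18 + (-104/(-332))²/36 + 677*(-104/(-332))/36)) + 150070 = (-98044 + (-39289/18 + (-104*(-1/332))²/36 + 677*(-104*(-1/332))/36)) + 150070 = (-98044 + (-39289/18 + (26/83)²/36 + (677/36)*(26/83))) + 150070 = (-98044 + (-39289/18 + (1/36)*(676/6889) + 8801/1494)) + 150070 = (-98044 + (-39289/18 + 169/62001 + 8801/1494)) + 150070 = (-98044 - 134965550/62001) + 150070 = -6213791594/62001 + 150070 = 3090698476/62001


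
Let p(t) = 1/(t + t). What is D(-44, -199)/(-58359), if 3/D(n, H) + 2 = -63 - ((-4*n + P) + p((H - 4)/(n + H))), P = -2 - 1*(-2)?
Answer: 58/272589331 ≈ 2.1277e-7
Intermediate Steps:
P = 0 (P = -2 + 2 = 0)
p(t) = 1/(2*t)
D(n, H) = 3/(-65 + 4*n - (H + n)/(2*(-4 + H))) (D(n, H) = 3/(-2 + (-63 - ((-4*n + 0) + 1/(2*(((H - 4)/(n + H))))))) = 3/(-2 + (-63 - (-4*n + 1/(2*(((-4 + H)/(H + n))))))) = 3/(-2 + (-63 - (-4*n + ((H + n)/(-4 + H))/2))) = 3/(-2 + (-63 - (-4*n + (H + n)/(2*(-4 + H))))) = 3/(-2 + (-63 + (4*n - (H + n)/(2*(-4 + H))))) = 3/(-2 + (-63 + 4*n - (H + n)/(2*(-4 + H)))) = 3/(-65 + 4*n - (H + n)/(2*(-4 + H))))
D(-44, -199)/(-58359) = (6*(4 - 1*(-199))/(-199 - 44 + 2*(-4 - 199)*(65 - 4*(-44))))/(-58359) = (6*(4 + 199)/(-199 - 44 + 2*(-203)*(65 + 176)))*(-1/58359) = (6*203/(-199 - 44 + 2*(-203)*241))*(-1/58359) = (6*203/(-199 - 44 - 97846))*(-1/58359) = (6*203/(-98089))*(-1/58359) = (6*(-1/98089)*203)*(-1/58359) = -1218/98089*(-1/58359) = 58/272589331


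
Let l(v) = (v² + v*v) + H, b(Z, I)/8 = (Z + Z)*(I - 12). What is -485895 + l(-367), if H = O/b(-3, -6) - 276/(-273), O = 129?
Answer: -5674447127/26208 ≈ -2.1652e+5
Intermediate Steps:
b(Z, I) = 16*Z*(-12 + I) (b(Z, I) = 8*((Z + Z)*(I - 12)) = 8*((2*Z)*(-12 + I)) = 8*(2*Z*(-12 + I)) = 16*Z*(-12 + I))
H = 30409/26208 (H = 129/((16*(-3)*(-12 - 6))) - 276/(-273) = 129/((16*(-3)*(-18))) - 276*(-1/273) = 129/864 + 92/91 = 129*(1/864) + 92/91 = 43/288 + 92/91 = 30409/26208 ≈ 1.1603)
l(v) = 30409/26208 + 2*v² (l(v) = (v² + v*v) + 30409/26208 = (v² + v²) + 30409/26208 = 2*v² + 30409/26208 = 30409/26208 + 2*v²)
-485895 + l(-367) = -485895 + (30409/26208 + 2*(-367)²) = -485895 + (30409/26208 + 2*134689) = -485895 + (30409/26208 + 269378) = -485895 + 7059889033/26208 = -5674447127/26208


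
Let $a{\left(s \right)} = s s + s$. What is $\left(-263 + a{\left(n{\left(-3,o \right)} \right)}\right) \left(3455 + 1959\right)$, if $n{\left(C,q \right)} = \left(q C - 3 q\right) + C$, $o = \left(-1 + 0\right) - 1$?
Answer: $-936622$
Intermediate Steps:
$o = -2$ ($o = -1 - 1 = -2$)
$n{\left(C,q \right)} = C - 3 q + C q$ ($n{\left(C,q \right)} = \left(C q - 3 q\right) + C = \left(- 3 q + C q\right) + C = C - 3 q + C q$)
$a{\left(s \right)} = s + s^{2}$ ($a{\left(s \right)} = s^{2} + s = s + s^{2}$)
$\left(-263 + a{\left(n{\left(-3,o \right)} \right)}\right) \left(3455 + 1959\right) = \left(-263 + \left(-3 - -6 - -6\right) \left(1 - -9\right)\right) \left(3455 + 1959\right) = \left(-263 + \left(-3 + 6 + 6\right) \left(1 + \left(-3 + 6 + 6\right)\right)\right) 5414 = \left(-263 + 9 \left(1 + 9\right)\right) 5414 = \left(-263 + 9 \cdot 10\right) 5414 = \left(-263 + 90\right) 5414 = \left(-173\right) 5414 = -936622$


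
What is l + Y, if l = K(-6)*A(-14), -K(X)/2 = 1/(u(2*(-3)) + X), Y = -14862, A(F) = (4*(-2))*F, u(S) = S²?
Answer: -223042/15 ≈ -14869.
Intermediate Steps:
A(F) = -8*F
K(X) = -2/(36 + X) (K(X) = -2/((2*(-3))² + X) = -2/((-6)² + X) = -2/(36 + X))
l = -112/15 (l = (-2/(36 - 6))*(-8*(-14)) = -2/30*112 = -2*1/30*112 = -1/15*112 = -112/15 ≈ -7.4667)
l + Y = -112/15 - 14862 = -223042/15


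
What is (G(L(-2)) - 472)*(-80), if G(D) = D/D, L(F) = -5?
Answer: 37680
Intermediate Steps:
G(D) = 1
(G(L(-2)) - 472)*(-80) = (1 - 472)*(-80) = -471*(-80) = 37680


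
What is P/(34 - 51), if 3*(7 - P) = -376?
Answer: -397/51 ≈ -7.7843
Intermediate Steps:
P = 397/3 (P = 7 - ⅓*(-376) = 7 + 376/3 = 397/3 ≈ 132.33)
P/(34 - 51) = (397/3)/(34 - 51) = (397/3)/(-17) = -1/17*397/3 = -397/51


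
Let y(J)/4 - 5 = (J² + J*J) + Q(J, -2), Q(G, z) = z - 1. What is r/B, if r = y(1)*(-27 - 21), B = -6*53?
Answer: 128/53 ≈ 2.4151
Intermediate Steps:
Q(G, z) = -1 + z
y(J) = 8 + 8*J² (y(J) = 20 + 4*((J² + J*J) + (-1 - 2)) = 20 + 4*((J² + J²) - 3) = 20 + 4*(2*J² - 3) = 20 + 4*(-3 + 2*J²) = 20 + (-12 + 8*J²) = 8 + 8*J²)
B = -318
r = -768 (r = (8 + 8*1²)*(-27 - 21) = (8 + 8*1)*(-48) = (8 + 8)*(-48) = 16*(-48) = -768)
r/B = -768/(-318) = -768*(-1/318) = 128/53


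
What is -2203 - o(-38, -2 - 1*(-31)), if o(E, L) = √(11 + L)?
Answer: -2203 - 2*√10 ≈ -2209.3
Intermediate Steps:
-2203 - o(-38, -2 - 1*(-31)) = -2203 - √(11 + (-2 - 1*(-31))) = -2203 - √(11 + (-2 + 31)) = -2203 - √(11 + 29) = -2203 - √40 = -2203 - 2*√10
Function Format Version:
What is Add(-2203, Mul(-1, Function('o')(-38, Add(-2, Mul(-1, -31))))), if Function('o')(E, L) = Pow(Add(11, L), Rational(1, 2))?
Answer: Add(-2203, Mul(-2, Pow(10, Rational(1, 2)))) ≈ -2209.3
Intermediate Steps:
Add(-2203, Mul(-1, Function('o')(-38, Add(-2, Mul(-1, -31))))) = Add(-2203, Mul(-1, Pow(Add(11, Add(-2, Mul(-1, -31))), Rational(1, 2)))) = Add(-2203, Mul(-1, Pow(Add(11, Add(-2, 31)), Rational(1, 2)))) = Add(-2203, Mul(-1, Pow(Add(11, 29), Rational(1, 2)))) = Add(-2203, Mul(-1, Pow(40, Rational(1, 2)))) = Add(-2203, Mul(-1, Mul(2, Pow(10, Rational(1, 2))))) = Add(-2203, Mul(-2, Pow(10, Rational(1, 2))))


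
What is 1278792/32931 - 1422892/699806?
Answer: 47113836550/1280295077 ≈ 36.799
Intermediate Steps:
1278792/32931 - 1422892/699806 = 1278792*(1/32931) - 1422892*1/699806 = 142088/3659 - 711446/349903 = 47113836550/1280295077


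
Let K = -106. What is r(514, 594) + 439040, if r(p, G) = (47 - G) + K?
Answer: 438387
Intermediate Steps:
r(p, G) = -59 - G (r(p, G) = (47 - G) - 106 = -59 - G)
r(514, 594) + 439040 = (-59 - 1*594) + 439040 = (-59 - 594) + 439040 = -653 + 439040 = 438387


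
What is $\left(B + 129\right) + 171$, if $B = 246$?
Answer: $546$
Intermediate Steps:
$\left(B + 129\right) + 171 = \left(246 + 129\right) + 171 = 375 + 171 = 546$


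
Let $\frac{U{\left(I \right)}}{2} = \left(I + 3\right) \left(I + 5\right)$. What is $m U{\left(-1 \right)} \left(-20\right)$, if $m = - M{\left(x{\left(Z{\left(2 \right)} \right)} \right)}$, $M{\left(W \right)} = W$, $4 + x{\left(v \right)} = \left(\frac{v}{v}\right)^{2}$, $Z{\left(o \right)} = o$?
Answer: $-960$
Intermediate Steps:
$x{\left(v \right)} = -3$ ($x{\left(v \right)} = -4 + \left(\frac{v}{v}\right)^{2} = -4 + 1^{2} = -4 + 1 = -3$)
$m = 3$ ($m = \left(-1\right) \left(-3\right) = 3$)
$U{\left(I \right)} = 2 \left(3 + I\right) \left(5 + I\right)$ ($U{\left(I \right)} = 2 \left(I + 3\right) \left(I + 5\right) = 2 \left(3 + I\right) \left(5 + I\right)$)
$m U{\left(-1 \right)} \left(-20\right) = 3 \left(30 + 2 \left(-1\right)^{2} + 16 \left(-1\right)\right) \left(-20\right) = 3 \left(30 + 2 \cdot 1 - 16\right) \left(-20\right) = 3 \left(30 + 2 - 16\right) \left(-20\right) = 3 \cdot 16 \left(-20\right) = 48 \left(-20\right) = -960$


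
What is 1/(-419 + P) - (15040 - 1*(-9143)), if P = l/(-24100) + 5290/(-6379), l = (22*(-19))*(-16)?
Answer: -390462721550704/16146163963 ≈ -24183.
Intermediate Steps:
l = 6688 (l = -418*(-16) = 6688)
P = -42537938/38433475 (P = 6688/(-24100) + 5290/(-6379) = 6688*(-1/24100) + 5290*(-1/6379) = -1672/6025 - 5290/6379 = -42537938/38433475 ≈ -1.1068)
1/(-419 + P) - (15040 - 1*(-9143)) = 1/(-419 - 42537938/38433475) - (15040 - 1*(-9143)) = 1/(-16146163963/38433475) - (15040 + 9143) = -38433475/16146163963 - 1*24183 = -38433475/16146163963 - 24183 = -390462721550704/16146163963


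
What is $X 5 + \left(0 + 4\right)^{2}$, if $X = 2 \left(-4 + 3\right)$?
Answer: $6$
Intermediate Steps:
$X = -2$ ($X = 2 \left(-1\right) = -2$)
$X 5 + \left(0 + 4\right)^{2} = \left(-2\right) 5 + \left(0 + 4\right)^{2} = -10 + 4^{2} = -10 + 16 = 6$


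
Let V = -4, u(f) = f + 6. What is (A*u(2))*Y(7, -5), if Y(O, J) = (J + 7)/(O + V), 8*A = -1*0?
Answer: 0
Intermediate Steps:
u(f) = 6 + f
A = 0 (A = (-1*0)/8 = (⅛)*0 = 0)
Y(O, J) = (7 + J)/(-4 + O) (Y(O, J) = (J + 7)/(O - 4) = (7 + J)/(-4 + O))
(A*u(2))*Y(7, -5) = (0*(6 + 2))*((7 - 5)/(-4 + 7)) = (0*8)*(2/3) = 0*((⅓)*2) = 0*(⅔) = 0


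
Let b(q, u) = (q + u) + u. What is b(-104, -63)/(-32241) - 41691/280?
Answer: -1344095131/9027480 ≈ -148.89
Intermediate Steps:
b(q, u) = q + 2*u
b(-104, -63)/(-32241) - 41691/280 = (-104 + 2*(-63))/(-32241) - 41691/280 = (-104 - 126)*(-1/32241) - 41691*1/280 = -230*(-1/32241) - 41691/280 = 230/32241 - 41691/280 = -1344095131/9027480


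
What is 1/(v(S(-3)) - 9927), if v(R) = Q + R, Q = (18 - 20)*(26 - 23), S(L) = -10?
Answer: -1/9943 ≈ -0.00010057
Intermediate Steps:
Q = -6 (Q = -2*3 = -6)
v(R) = -6 + R
1/(v(S(-3)) - 9927) = 1/((-6 - 10) - 9927) = 1/(-16 - 9927) = 1/(-9943) = -1/9943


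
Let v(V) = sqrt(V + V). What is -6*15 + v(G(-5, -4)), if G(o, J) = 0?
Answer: -90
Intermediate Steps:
v(V) = sqrt(2)*sqrt(V) (v(V) = sqrt(2*V) = sqrt(2)*sqrt(V))
-6*15 + v(G(-5, -4)) = -6*15 + sqrt(2)*sqrt(0) = -90 + sqrt(2)*0 = -90 + 0 = -90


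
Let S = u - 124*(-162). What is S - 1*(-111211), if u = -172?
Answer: 131127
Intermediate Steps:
S = 19916 (S = -172 - 124*(-162) = -172 + 20088 = 19916)
S - 1*(-111211) = 19916 - 1*(-111211) = 19916 + 111211 = 131127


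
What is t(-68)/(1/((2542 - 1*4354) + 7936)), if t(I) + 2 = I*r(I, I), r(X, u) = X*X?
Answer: -1925593816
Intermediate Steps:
r(X, u) = X**2
t(I) = -2 + I**3 (t(I) = -2 + I*I**2 = -2 + I**3)
t(-68)/(1/((2542 - 1*4354) + 7936)) = (-2 + (-68)**3)/(1/((2542 - 1*4354) + 7936)) = (-2 - 314432)/(1/((2542 - 4354) + 7936)) = -314434/(1/(-1812 + 7936)) = -314434/(1/6124) = -314434/1/6124 = -314434*6124 = -1925593816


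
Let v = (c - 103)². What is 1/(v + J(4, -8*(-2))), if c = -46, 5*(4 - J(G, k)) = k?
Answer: 5/111009 ≈ 4.5041e-5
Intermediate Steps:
J(G, k) = 4 - k/5
v = 22201 (v = (-46 - 103)² = (-149)² = 22201)
1/(v + J(4, -8*(-2))) = 1/(22201 + (4 - (-8)*(-2)/5)) = 1/(22201 + (4 - ⅕*16)) = 1/(22201 + (4 - 16/5)) = 1/(22201 + ⅘) = 1/(111009/5) = 5/111009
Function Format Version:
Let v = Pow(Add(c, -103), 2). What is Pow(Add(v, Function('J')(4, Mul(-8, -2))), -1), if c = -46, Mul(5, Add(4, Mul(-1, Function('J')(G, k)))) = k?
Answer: Rational(5, 111009) ≈ 4.5041e-5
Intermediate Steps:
Function('J')(G, k) = Add(4, Mul(Rational(-1, 5), k))
v = 22201 (v = Pow(Add(-46, -103), 2) = Pow(-149, 2) = 22201)
Pow(Add(v, Function('J')(4, Mul(-8, -2))), -1) = Pow(Add(22201, Add(4, Mul(Rational(-1, 5), Mul(-8, -2)))), -1) = Pow(Add(22201, Add(4, Mul(Rational(-1, 5), 16))), -1) = Pow(Add(22201, Add(4, Rational(-16, 5))), -1) = Pow(Add(22201, Rational(4, 5)), -1) = Pow(Rational(111009, 5), -1) = Rational(5, 111009)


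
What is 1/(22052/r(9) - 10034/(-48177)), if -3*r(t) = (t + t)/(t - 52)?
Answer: 48177/7613870996 ≈ 6.3275e-6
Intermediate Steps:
r(t) = -2*t/(3*(-52 + t)) (r(t) = -(t + t)/(3*(t - 52)) = -2*t/(3*(-52 + t)))
1/(22052/r(9) - 10034/(-48177)) = 1/(22052/((-2*9/(-156 + 3*9))) - 10034/(-48177)) = 1/(22052/((-2*9/(-156 + 27))) - 10034*(-1/48177)) = 1/(22052/((-2*9/(-129))) + 10034/48177) = 1/(22052/((-2*9*(-1/129))) + 10034/48177) = 1/(22052/(6/43) + 10034/48177) = 1/(22052*(43/6) + 10034/48177) = 1/(474118/3 + 10034/48177) = 1/(7613870996/48177) = 48177/7613870996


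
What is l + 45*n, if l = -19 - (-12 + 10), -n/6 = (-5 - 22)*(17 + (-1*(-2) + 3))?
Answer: 160363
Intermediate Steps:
n = 3564 (n = -6*(-5 - 22)*(17 + (-1*(-2) + 3)) = -(-162)*(17 + (2 + 3)) = -(-162)*(17 + 5) = -(-162)*22 = -6*(-594) = 3564)
l = -17 (l = -19 - 1*(-2) = -19 + 2 = -17)
l + 45*n = -17 + 45*3564 = -17 + 160380 = 160363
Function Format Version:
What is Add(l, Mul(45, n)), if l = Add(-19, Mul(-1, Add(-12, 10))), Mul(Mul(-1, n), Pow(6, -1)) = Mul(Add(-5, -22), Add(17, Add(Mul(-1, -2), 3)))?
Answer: 160363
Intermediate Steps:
n = 3564 (n = Mul(-6, Mul(Add(-5, -22), Add(17, Add(Mul(-1, -2), 3)))) = Mul(-6, Mul(-27, Add(17, Add(2, 3)))) = Mul(-6, Mul(-27, Add(17, 5))) = Mul(-6, Mul(-27, 22)) = Mul(-6, -594) = 3564)
l = -17 (l = Add(-19, Mul(-1, -2)) = Add(-19, 2) = -17)
Add(l, Mul(45, n)) = Add(-17, Mul(45, 3564)) = Add(-17, 160380) = 160363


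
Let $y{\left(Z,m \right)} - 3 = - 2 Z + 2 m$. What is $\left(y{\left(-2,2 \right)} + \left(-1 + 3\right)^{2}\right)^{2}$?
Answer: $225$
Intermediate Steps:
$y{\left(Z,m \right)} = 3 - 2 Z + 2 m$ ($y{\left(Z,m \right)} = 3 - \left(- 2 m + 2 Z\right) = 3 - 2 Z + 2 m$)
$\left(y{\left(-2,2 \right)} + \left(-1 + 3\right)^{2}\right)^{2} = \left(\left(3 - -4 + 2 \cdot 2\right) + \left(-1 + 3\right)^{2}\right)^{2} = \left(\left(3 + 4 + 4\right) + 2^{2}\right)^{2} = \left(11 + 4\right)^{2} = 15^{2} = 225$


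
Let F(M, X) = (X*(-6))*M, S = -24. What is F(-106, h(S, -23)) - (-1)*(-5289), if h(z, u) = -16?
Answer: -15465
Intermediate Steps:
F(M, X) = -6*M*X (F(M, X) = (-6*X)*M = -6*M*X)
F(-106, h(S, -23)) - (-1)*(-5289) = -6*(-106)*(-16) - (-1)*(-5289) = -10176 - 1*5289 = -10176 - 5289 = -15465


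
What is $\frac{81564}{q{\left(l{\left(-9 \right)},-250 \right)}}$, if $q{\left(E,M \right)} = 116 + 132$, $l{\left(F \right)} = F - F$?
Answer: $\frac{20391}{62} \approx 328.89$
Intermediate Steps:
$l{\left(F \right)} = 0$
$q{\left(E,M \right)} = 248$
$\frac{81564}{q{\left(l{\left(-9 \right)},-250 \right)}} = \frac{81564}{248} = 81564 \cdot \frac{1}{248} = \frac{20391}{62}$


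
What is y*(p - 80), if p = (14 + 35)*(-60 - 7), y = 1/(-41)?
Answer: 3363/41 ≈ 82.024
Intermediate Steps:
y = -1/41 ≈ -0.024390
p = -3283 (p = 49*(-67) = -3283)
y*(p - 80) = -(-3283 - 80)/41 = -1/41*(-3363) = 3363/41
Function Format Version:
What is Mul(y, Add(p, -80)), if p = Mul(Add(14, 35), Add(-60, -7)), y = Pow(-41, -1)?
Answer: Rational(3363, 41) ≈ 82.024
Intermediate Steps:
y = Rational(-1, 41) ≈ -0.024390
p = -3283 (p = Mul(49, -67) = -3283)
Mul(y, Add(p, -80)) = Mul(Rational(-1, 41), Add(-3283, -80)) = Mul(Rational(-1, 41), -3363) = Rational(3363, 41)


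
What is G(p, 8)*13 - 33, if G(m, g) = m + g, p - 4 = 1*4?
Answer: 175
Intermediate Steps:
p = 8 (p = 4 + 1*4 = 4 + 4 = 8)
G(m, g) = g + m
G(p, 8)*13 - 33 = (8 + 8)*13 - 33 = 16*13 - 33 = 208 - 33 = 175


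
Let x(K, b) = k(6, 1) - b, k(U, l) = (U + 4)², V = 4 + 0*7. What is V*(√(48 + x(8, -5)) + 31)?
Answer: 124 + 12*√17 ≈ 173.48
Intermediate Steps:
V = 4 (V = 4 + 0 = 4)
k(U, l) = (4 + U)²
x(K, b) = 100 - b (x(K, b) = (4 + 6)² - b = 10² - b = 100 - b)
V*(√(48 + x(8, -5)) + 31) = 4*(√(48 + (100 - 1*(-5))) + 31) = 4*(√(48 + (100 + 5)) + 31) = 4*(√(48 + 105) + 31) = 4*(√153 + 31) = 4*(3*√17 + 31) = 4*(31 + 3*√17) = 124 + 12*√17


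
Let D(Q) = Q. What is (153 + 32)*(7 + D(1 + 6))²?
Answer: 36260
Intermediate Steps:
(153 + 32)*(7 + D(1 + 6))² = (153 + 32)*(7 + (1 + 6))² = 185*(7 + 7)² = 185*14² = 185*196 = 36260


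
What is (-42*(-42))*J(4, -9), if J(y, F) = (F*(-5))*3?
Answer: 238140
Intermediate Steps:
J(y, F) = -15*F (J(y, F) = -5*F*3 = -15*F)
(-42*(-42))*J(4, -9) = (-42*(-42))*(-15*(-9)) = 1764*135 = 238140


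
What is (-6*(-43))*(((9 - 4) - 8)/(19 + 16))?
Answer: -774/35 ≈ -22.114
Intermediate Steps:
(-6*(-43))*(((9 - 4) - 8)/(19 + 16)) = 258*((5 - 8)/35) = 258*(-3*1/35) = 258*(-3/35) = -774/35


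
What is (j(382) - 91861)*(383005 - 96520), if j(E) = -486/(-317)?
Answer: -8342285919735/317 ≈ -2.6316e+10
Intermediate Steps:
j(E) = 486/317 (j(E) = -486*(-1/317) = 486/317)
(j(382) - 91861)*(383005 - 96520) = (486/317 - 91861)*(383005 - 96520) = -29119451/317*286485 = -8342285919735/317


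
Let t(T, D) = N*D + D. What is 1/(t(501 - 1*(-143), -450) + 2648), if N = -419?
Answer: 1/190748 ≈ 5.2425e-6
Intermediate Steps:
t(T, D) = -418*D (t(T, D) = -419*D + D = -418*D)
1/(t(501 - 1*(-143), -450) + 2648) = 1/(-418*(-450) + 2648) = 1/(188100 + 2648) = 1/190748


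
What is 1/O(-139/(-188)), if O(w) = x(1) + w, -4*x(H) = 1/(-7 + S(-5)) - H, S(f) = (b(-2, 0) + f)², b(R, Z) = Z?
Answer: 3384/3301 ≈ 1.0251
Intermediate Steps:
S(f) = f² (S(f) = (0 + f)² = f²)
x(H) = -1/72 + H/4 (x(H) = -(1/(-7 + (-5)²) - H)/4 = -(1/(-7 + 25) - H)/4 = -(1/18 - H)/4 = -1/72 + H/4)
O(w) = 17/72 + w (O(w) = (-1/72 + (¼)*1) + w = (-1/72 + ¼) + w = 17/72 + w)
1/O(-139/(-188)) = 1/(17/72 - 139/(-188)) = 1/(17/72 - 139*(-1/188)) = 1/(17/72 + 139/188) = 1/(3301/3384) = 3384/3301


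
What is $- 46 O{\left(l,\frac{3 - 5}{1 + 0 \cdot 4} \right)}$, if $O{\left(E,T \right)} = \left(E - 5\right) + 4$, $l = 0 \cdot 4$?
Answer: $46$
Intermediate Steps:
$l = 0$
$O{\left(E,T \right)} = -1 + E$ ($O{\left(E,T \right)} = \left(-5 + E\right) + 4 = -1 + E$)
$- 46 O{\left(l,\frac{3 - 5}{1 + 0 \cdot 4} \right)} = - 46 \left(-1 + 0\right) = \left(-46\right) \left(-1\right) = 46$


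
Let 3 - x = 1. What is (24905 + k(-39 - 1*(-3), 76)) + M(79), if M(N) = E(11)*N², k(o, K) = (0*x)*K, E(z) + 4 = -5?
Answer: -31264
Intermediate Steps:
x = 2 (x = 3 - 1*1 = 3 - 1 = 2)
E(z) = -9 (E(z) = -4 - 5 = -9)
k(o, K) = 0 (k(o, K) = (0*2)*K = 0*K = 0)
M(N) = -9*N²
(24905 + k(-39 - 1*(-3), 76)) + M(79) = (24905 + 0) - 9*79² = 24905 - 9*6241 = 24905 - 56169 = -31264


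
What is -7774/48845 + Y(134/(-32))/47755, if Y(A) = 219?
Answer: -72110063/466518595 ≈ -0.15457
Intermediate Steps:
-7774/48845 + Y(134/(-32))/47755 = -7774/48845 + 219/47755 = -72110063/466518595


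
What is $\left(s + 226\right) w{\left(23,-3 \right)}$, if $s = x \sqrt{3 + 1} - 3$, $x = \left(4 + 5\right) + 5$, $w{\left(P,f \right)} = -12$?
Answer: $-3012$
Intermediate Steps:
$x = 14$ ($x = 9 + 5 = 14$)
$s = 25$ ($s = 14 \sqrt{3 + 1} - 3 = 14 \sqrt{4} - 3 = 14 \cdot 2 - 3 = 28 - 3 = 25$)
$\left(s + 226\right) w{\left(23,-3 \right)} = \left(25 + 226\right) \left(-12\right) = 251 \left(-12\right) = -3012$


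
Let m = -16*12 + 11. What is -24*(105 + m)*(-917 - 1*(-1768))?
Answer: 1552224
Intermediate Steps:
m = -181 (m = -192 + 11 = -181)
-24*(105 + m)*(-917 - 1*(-1768)) = -24*(105 - 181)*(-917 - 1*(-1768)) = -(-1824)*(-917 + 1768) = -(-1824)*851 = -24*(-64676) = 1552224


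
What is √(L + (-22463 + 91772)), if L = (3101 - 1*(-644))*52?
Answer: √264049 ≈ 513.86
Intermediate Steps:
L = 194740 (L = (3101 + 644)*52 = 3745*52 = 194740)
√(L + (-22463 + 91772)) = √(194740 + (-22463 + 91772)) = √(194740 + 69309) = √264049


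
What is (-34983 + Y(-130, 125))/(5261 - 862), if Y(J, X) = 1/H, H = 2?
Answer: -69965/8798 ≈ -7.9524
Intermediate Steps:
Y(J, X) = ½ (Y(J, X) = 1/2 = ½)
(-34983 + Y(-130, 125))/(5261 - 862) = (-34983 + ½)/(5261 - 862) = -69965/2/4399 = -69965/2*1/4399 = -69965/8798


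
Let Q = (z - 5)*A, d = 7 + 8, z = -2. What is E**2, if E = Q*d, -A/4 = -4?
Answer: 2822400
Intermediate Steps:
A = 16 (A = -4*(-4) = 16)
d = 15
Q = -112 (Q = (-2 - 5)*16 = -7*16 = -112)
E = -1680 (E = -112*15 = -1680)
E**2 = (-1680)**2 = 2822400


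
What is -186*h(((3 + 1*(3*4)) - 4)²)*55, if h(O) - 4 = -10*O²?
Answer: 1497733380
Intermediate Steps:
h(O) = 4 - 10*O²
-186*h(((3 + 1*(3*4)) - 4)²)*55 = -186*(4 - 10*((3 + 1*(3*4)) - 4)⁴)*55 = -186*(4 - 10*((3 + 1*12) - 4)⁴)*55 = -186*(4 - 10*((3 + 12) - 4)⁴)*55 = -186*(4 - 10*(15 - 4)⁴)*55 = -186*(4 - 10*(11²)²)*55 = -186*(4 - 10*121²)*55 = -186*(4 - 10*14641)*55 = -186*(4 - 146410)*55 = -186*(-146406)*55 = 27231516*55 = 1497733380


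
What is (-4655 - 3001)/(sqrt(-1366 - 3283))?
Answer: 7656*I*sqrt(4649)/4649 ≈ 112.29*I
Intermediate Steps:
(-4655 - 3001)/(sqrt(-1366 - 3283)) = -7656*(-I*sqrt(4649)/4649) = -(-7656)*I*sqrt(4649)/4649 = 7656*I*sqrt(4649)/4649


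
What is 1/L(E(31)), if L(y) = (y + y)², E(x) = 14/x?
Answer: 961/784 ≈ 1.2258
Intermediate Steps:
L(y) = 4*y² (L(y) = (2*y)² = 4*y²)
1/L(E(31)) = 1/(4*(14/31)²) = 1/(4*(196/961)) = 1/(784/961) = 961/784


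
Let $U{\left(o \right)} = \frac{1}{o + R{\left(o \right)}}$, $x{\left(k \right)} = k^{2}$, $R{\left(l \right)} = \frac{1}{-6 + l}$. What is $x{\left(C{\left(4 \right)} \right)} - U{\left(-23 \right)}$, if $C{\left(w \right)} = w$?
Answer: $\frac{10717}{668} \approx 16.043$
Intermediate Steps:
$U{\left(o \right)} = \frac{1}{o + \frac{1}{-6 + o}}$
$x{\left(C{\left(4 \right)} \right)} - U{\left(-23 \right)} = 4^{2} - \frac{-6 - 23}{1 - 23 \left(-6 - 23\right)} = 16 - \frac{1}{1 - -667} \left(-29\right) = 16 - \frac{1}{1 + 667} \left(-29\right) = 16 - \frac{1}{668} \left(-29\right) = 16 - - \frac{29}{668} = 16 + \frac{29}{668} = \frac{10717}{668}$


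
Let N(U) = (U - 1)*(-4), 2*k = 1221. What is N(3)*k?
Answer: -4884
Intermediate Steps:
k = 1221/2 (k = (1/2)*1221 = 1221/2 ≈ 610.50)
N(U) = 4 - 4*U (N(U) = (-1 + U)*(-4) = 4 - 4*U)
N(3)*k = (4 - 4*3)*(1221/2) = (4 - 12)*(1221/2) = -8*1221/2 = -4884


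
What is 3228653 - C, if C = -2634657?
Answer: 5863310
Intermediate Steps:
3228653 - C = 3228653 - 1*(-2634657) = 3228653 + 2634657 = 5863310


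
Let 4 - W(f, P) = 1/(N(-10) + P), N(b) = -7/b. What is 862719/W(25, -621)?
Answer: 1783815319/8274 ≈ 2.1559e+5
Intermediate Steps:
W(f, P) = 4 - 1/(7/10 + P) (W(f, P) = 4 - 1/(-7/(-10) + P) = 4 - 1/(-7*(-⅒) + P) = 4 - 1/(7/10 + P))
862719/W(25, -621) = 862719/((2*(9 + 20*(-621))/(7 + 10*(-621)))) = 862719/((2*(9 - 12420)/(7 - 6210))) = 862719/((2*(-12411)/(-6203))) = 862719/((2*(-1/6203)*(-12411))) = 862719/(24822/6203) = 862719*(6203/24822) = 1783815319/8274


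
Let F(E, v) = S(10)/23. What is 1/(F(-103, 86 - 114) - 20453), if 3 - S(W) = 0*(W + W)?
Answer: -23/470416 ≈ -4.8893e-5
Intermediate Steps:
S(W) = 3 (S(W) = 3 - 0*(W + W) = 3 - 0*2*W = 3 - 1*0 = 3 + 0 = 3)
F(E, v) = 3/23
1/(F(-103, 86 - 114) - 20453) = 1/(3/23 - 20453) = 1/(-470416/23) = -23/470416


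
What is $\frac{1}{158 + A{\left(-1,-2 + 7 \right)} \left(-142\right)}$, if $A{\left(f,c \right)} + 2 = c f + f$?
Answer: $\frac{1}{1294} \approx 0.0007728$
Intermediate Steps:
$A{\left(f,c \right)} = -2 + f + c f$ ($A{\left(f,c \right)} = -2 + \left(c f + f\right) = -2 + \left(f + c f\right) = -2 + f + c f$)
$\frac{1}{158 + A{\left(-1,-2 + 7 \right)} \left(-142\right)} = \frac{1}{158 + \left(-2 - 1 + \left(-2 + 7\right) \left(-1\right)\right) \left(-142\right)} = \frac{1}{158 + \left(-2 - 1 + 5 \left(-1\right)\right) \left(-142\right)} = \frac{1}{158 + \left(-2 - 1 - 5\right) \left(-142\right)} = \frac{1}{158 - -1136} = \frac{1}{158 + 1136} = \frac{1}{1294}$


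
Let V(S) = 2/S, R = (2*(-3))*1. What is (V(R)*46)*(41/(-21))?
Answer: 1886/63 ≈ 29.936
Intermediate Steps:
R = -6 (R = -6*1 = -6)
(V(R)*46)*(41/(-21)) = ((2/(-6))*46)*(41/(-21)) = ((2*(-⅙))*46)*(41*(-1/21)) = -⅓*46*(-41/21) = -46/3*(-41/21) = 1886/63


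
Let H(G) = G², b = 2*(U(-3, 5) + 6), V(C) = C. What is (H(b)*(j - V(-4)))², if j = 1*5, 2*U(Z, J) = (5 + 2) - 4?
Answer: 4100625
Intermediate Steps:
U(Z, J) = 3/2 (U(Z, J) = ((5 + 2) - 4)/2 = (7 - 4)/2 = (½)*3 = 3/2)
j = 5
b = 15 (b = 2*(3/2 + 6) = 2*(15/2) = 15)
(H(b)*(j - V(-4)))² = (15²*(5 - 1*(-4)))² = (225*(5 + 4))² = (225*9)² = 2025² = 4100625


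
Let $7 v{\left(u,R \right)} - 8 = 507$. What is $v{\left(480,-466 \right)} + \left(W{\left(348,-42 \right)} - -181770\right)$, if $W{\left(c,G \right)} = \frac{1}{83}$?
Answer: $\frac{105651122}{581} \approx 1.8184 \cdot 10^{5}$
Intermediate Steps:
$W{\left(c,G \right)} = \frac{1}{83}$
$v{\left(u,R \right)} = \frac{515}{7}$ ($v{\left(u,R \right)} = \frac{8}{7} + \frac{1}{7} \cdot 507 = \frac{8}{7} + \frac{507}{7} = \frac{515}{7}$)
$v{\left(480,-466 \right)} + \left(W{\left(348,-42 \right)} - -181770\right) = \frac{515}{7} + \left(\frac{1}{83} - -181770\right) = \frac{515}{7} + \left(\frac{1}{83} + 181770\right) = \frac{515}{7} + \frac{15086911}{83} = \frac{105651122}{581}$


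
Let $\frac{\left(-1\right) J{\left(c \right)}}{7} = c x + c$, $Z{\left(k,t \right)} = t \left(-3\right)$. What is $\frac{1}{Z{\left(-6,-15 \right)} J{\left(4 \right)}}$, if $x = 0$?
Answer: $- \frac{1}{1260} \approx -0.00079365$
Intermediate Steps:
$Z{\left(k,t \right)} = - 3 t$
$J{\left(c \right)} = - 7 c$ ($J{\left(c \right)} = - 7 \left(c 0 + c\right) = - 7 \left(0 + c\right) = - 7 c$)
$\frac{1}{Z{\left(-6,-15 \right)} J{\left(4 \right)}} = \frac{1}{\left(-3\right) \left(-15\right) \left(\left(-7\right) 4\right)} = \frac{1}{45 \left(-28\right)} = \frac{1}{-1260} = - \frac{1}{1260}$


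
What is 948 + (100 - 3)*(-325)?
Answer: -30577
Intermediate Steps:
948 + (100 - 3)*(-325) = 948 + 97*(-325) = 948 - 31525 = -30577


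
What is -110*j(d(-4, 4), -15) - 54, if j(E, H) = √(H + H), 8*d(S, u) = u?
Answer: -54 - 110*I*√30 ≈ -54.0 - 602.5*I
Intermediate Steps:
d(S, u) = u/8
j(E, H) = √2*√H (j(E, H) = √(2*H) = √2*√H)
-110*j(d(-4, 4), -15) - 54 = -110*√2*√(-15) - 54 = -110*√2*I*√15 - 54 = -110*I*√30 - 54 = -54 - 110*I*√30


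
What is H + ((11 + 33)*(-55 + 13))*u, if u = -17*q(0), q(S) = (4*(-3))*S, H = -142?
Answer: -142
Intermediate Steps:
q(S) = -12*S
u = 0 (u = -(-204)*0 = -17*0 = 0)
H + ((11 + 33)*(-55 + 13))*u = -142 + ((11 + 33)*(-55 + 13))*0 = -142 + (44*(-42))*0 = -142 - 1848*0 = -142 + 0 = -142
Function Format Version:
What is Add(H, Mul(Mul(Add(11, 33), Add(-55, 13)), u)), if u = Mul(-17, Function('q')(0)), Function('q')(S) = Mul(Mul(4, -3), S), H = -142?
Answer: -142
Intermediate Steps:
Function('q')(S) = Mul(-12, S)
u = 0 (u = Mul(-17, Mul(-12, 0)) = Mul(-17, 0) = 0)
Add(H, Mul(Mul(Add(11, 33), Add(-55, 13)), u)) = Add(-142, Mul(Mul(Add(11, 33), Add(-55, 13)), 0)) = Add(-142, Mul(Mul(44, -42), 0)) = Add(-142, Mul(-1848, 0)) = Add(-142, 0) = -142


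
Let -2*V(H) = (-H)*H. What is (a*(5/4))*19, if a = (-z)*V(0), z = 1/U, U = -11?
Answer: 0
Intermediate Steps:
z = -1/11 (z = 1/(-11) = -1/11 ≈ -0.090909)
V(H) = H²/2 (V(H) = -(-H)*H/2 = -(-1)*H²/2 = H²/2)
a = 0 (a = (-1*(-1/11))*((½)*0²) = ((½)*0)/11 = (1/11)*0 = 0)
(a*(5/4))*19 = (0*(5/4))*19 = 0*19 = 0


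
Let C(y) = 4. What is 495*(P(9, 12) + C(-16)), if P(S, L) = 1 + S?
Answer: 6930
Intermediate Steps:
495*(P(9, 12) + C(-16)) = 495*((1 + 9) + 4) = 495*(10 + 4) = 495*14 = 6930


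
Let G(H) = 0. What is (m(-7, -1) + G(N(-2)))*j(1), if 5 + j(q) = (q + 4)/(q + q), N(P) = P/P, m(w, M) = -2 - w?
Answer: -25/2 ≈ -12.500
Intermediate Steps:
N(P) = 1
j(q) = -5 + (4 + q)/(2*q) (j(q) = -5 + (q + 4)/(q + q) = -5 + (4 + q)/((2*q)) = -5 + (4 + q)*(1/(2*q)) = -5 + (4 + q)/(2*q))
(m(-7, -1) + G(N(-2)))*j(1) = ((-2 - 1*(-7)) + 0)*(-9/2 + 2/1) = ((-2 + 7) + 0)*(-9/2 + 2*1) = (5 + 0)*(-9/2 + 2) = 5*(-5/2) = -25/2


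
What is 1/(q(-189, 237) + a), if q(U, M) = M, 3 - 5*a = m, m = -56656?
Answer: 5/57844 ≈ 8.6439e-5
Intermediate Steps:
a = 56659/5 (a = ⅗ - ⅕*(-56656) = ⅗ + 56656/5 = 56659/5 ≈ 11332.)
1/(q(-189, 237) + a) = 1/(237 + 56659/5) = 1/(57844/5) = 5/57844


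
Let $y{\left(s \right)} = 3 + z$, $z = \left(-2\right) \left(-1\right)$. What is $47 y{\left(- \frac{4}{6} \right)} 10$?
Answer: $2350$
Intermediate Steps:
$z = 2$
$y{\left(s \right)} = 5$ ($y{\left(s \right)} = 3 + 2 = 5$)
$47 y{\left(- \frac{4}{6} \right)} 10 = 47 \cdot 5 \cdot 10 = 235 \cdot 10 = 2350$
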